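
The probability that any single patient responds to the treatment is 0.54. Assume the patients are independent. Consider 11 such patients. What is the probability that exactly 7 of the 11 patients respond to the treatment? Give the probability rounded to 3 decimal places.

X ~ Binomial(n=11, p=0.54).
P(X=7) = C(11,7) · p^7 · (1−p)^4
= 330 · 0.013389 · 0.044775 = 0.19783

0.198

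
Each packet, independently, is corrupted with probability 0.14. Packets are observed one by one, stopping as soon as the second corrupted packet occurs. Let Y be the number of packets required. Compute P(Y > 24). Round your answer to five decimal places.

Needing more than 24 packets ⇔ fewer than 2 successes in the first 24. With X ~ Binomial(24, 0.14), P(Y > 24) = P(X ≤ 1).
  k=0: C(24,0)·0.14^0·0.86^24 = 0.0267894
  k=1: C(24,1)·0.14^1·0.86^23 = 0.1046655
P(X ≤ 1) = 0.1314549

0.13145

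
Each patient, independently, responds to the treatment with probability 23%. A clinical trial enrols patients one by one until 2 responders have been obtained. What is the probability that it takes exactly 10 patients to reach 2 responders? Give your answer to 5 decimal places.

0.05883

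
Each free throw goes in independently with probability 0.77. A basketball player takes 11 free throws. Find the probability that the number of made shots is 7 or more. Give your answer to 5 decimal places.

0.91491

X ~ Binomial(11, 0.77); P(X ≥ 7) = Σ C(11,k) p^k (1−p)^(11−k) over k:
  k=7: C(11,7)·0.77^7·0.23^4 = 0.1482041
  k=8: C(11,8)·0.77^8·0.23^3 = 0.2480809
  k=9: C(11,9)·0.77^9·0.23^2 = 0.2768439
  k=10: C(11,10)·0.77^10·0.23^1 = 0.1853650
  k=11: C(11,11)·0.77^11·0.23^0 = 0.0564154
Total = 0.9149093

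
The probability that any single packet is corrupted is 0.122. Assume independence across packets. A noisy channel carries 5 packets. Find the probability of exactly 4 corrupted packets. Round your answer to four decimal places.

X ~ Binomial(n=5, p=0.122).
P(X=4) = C(5,4) · p^4 · (1−p)^1
= 5 · 0.00022153 · 0.878 = 0.000973

0.0010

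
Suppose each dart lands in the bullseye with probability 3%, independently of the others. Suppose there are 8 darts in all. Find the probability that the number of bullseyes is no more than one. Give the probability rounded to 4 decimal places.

X ~ Binomial(8, 0.03); P(X ≤ 1) = Σ C(8,k) p^k (1−p)^(8−k) over k:
  k=0: C(8,0)·0.03^0·0.97^8 = 0.783743
  k=1: C(8,1)·0.03^1·0.97^7 = 0.193916
Total = 0.977659

0.9777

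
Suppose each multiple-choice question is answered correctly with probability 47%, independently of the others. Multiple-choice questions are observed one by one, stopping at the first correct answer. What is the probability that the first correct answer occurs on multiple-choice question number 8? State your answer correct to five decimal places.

Geometric (trials to first success), p = 0.47.
P(Y = 8) = (1−p)^7 · p = 0.011747 · 0.47 = 0.0055211

0.00552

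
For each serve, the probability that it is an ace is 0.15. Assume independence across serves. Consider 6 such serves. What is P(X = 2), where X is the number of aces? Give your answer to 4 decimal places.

X ~ Binomial(n=6, p=0.15).
P(X=2) = C(6,2) · p^2 · (1−p)^4
= 15 · 0.0225 · 0.52201 = 0.176177

0.1762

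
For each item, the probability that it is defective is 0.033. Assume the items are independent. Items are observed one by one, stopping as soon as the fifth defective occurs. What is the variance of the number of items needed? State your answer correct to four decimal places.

4439.8531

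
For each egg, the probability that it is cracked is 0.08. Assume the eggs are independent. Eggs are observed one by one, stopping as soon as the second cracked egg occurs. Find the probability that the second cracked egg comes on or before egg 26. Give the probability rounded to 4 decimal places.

Finishing within 26 eggs ⇔ at least 2 successes in the first 26. With X ~ Binomial(26, 0.08), P(Y ≤ 26) = 1 − P(X ≤ 1).
  k=0: C(26,0)·0.08^0·0.92^26 = 0.114415
  k=1: C(26,1)·0.08^1·0.92^25 = 0.258678
1 − 0.373093 = 0.626907

0.6269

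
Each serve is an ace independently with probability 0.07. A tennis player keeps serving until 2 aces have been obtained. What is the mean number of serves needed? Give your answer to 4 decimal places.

28.5714

Y = total serves until the second success; negative binomial with r=2, p=0.07.
E[Y] = r / p = 2 / 0.07 = 28.571429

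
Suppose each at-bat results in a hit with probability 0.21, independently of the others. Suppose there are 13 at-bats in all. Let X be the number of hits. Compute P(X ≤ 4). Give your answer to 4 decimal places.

X ~ Binomial(13, 0.21); P(X ≤ 4) = Σ C(13,k) p^k (1−p)^(13−k) over k:
  k=0: C(13,0)·0.21^0·0.79^13 = 0.046682
  k=1: C(13,1)·0.21^1·0.79^12 = 0.161320
  k=2: C(13,2)·0.21^2·0.79^11 = 0.257295
  k=3: C(13,3)·0.21^3·0.79^10 = 0.250781
  k=4: C(13,4)·0.21^4·0.79^9 = 0.166658
Total = 0.882736

0.8827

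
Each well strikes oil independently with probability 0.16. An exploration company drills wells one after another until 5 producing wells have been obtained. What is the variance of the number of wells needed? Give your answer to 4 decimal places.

164.0625

Y = total wells until the fifth success; negative binomial with r=5, p=0.16.
Var(Y) = r(1−p)/p² = 5·0.84 / 0.16² = 164.062500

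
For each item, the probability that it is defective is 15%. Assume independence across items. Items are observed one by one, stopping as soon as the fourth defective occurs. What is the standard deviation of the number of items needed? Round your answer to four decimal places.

Y = total items until the fourth success; negative binomial with r=4, p=0.15.
SD(Y) = √[r(1−p)/p²] = √(151.111111) = 12.292726

12.2927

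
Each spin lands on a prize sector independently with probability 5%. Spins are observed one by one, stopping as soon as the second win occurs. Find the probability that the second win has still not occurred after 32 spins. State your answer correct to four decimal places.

0.5200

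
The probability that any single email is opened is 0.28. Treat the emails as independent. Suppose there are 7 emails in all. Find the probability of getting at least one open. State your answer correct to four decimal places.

0.8997

P(at least one) = 1 − P(none) = 1 − (1 − 0.28)^7
= 1 − 0.100306 = 0.899694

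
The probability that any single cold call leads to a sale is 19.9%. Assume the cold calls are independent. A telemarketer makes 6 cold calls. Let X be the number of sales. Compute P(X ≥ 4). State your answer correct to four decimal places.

X ~ Binomial(6, 0.199); P(X ≥ 4) = Σ C(6,k) p^k (1−p)^(6−k) over k:
  k=4: C(6,4)·0.199^4·0.801^2 = 0.015093
  k=5: C(6,5)·0.199^5·0.801^1 = 0.001500
  k=6: C(6,6)·0.199^6·0.801^0 = 0.000062
Total = 0.016655

0.0167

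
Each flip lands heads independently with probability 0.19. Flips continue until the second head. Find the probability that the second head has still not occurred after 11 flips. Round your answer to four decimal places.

Needing more than 11 flips ⇔ fewer than 2 successes in the first 11. With X ~ Binomial(11, 0.19), P(Y > 11) = P(X ≤ 1).
  k=0: C(11,0)·0.19^0·0.81^11 = 0.098477
  k=1: C(11,1)·0.19^1·0.81^10 = 0.254095
P(X ≤ 1) = 0.352572

0.3526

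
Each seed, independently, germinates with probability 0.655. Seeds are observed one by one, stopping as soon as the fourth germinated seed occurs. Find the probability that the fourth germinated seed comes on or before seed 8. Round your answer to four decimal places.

Finishing within 8 seeds ⇔ at least 4 successes in the first 8. With X ~ Binomial(8, 0.655), P(Y ≤ 8) = 1 − P(X ≤ 3).
  k=0: C(8,0)·0.655^0·0.345^8 = 0.000201
  k=1: C(8,1)·0.655^1·0.345^7 = 0.003048
  k=2: C(8,2)·0.655^2·0.345^6 = 0.020256
  k=3: C(8,3)·0.655^3·0.345^5 = 0.076914
1 − 0.100419 = 0.899581

0.8996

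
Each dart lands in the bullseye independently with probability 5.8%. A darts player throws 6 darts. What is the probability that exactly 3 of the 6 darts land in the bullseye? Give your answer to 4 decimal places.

0.0033

X ~ Binomial(n=6, p=0.058).
P(X=3) = C(6,3) · p^3 · (1−p)^3
= 20 · 0.00019511 · 0.8359 = 0.003262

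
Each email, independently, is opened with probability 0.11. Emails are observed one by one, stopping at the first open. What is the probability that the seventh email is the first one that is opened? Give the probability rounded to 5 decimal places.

0.05467

Geometric (trials to first success), p = 0.11.
P(Y = 7) = (1−p)^6 · p = 0.49698 · 0.11 = 0.0546679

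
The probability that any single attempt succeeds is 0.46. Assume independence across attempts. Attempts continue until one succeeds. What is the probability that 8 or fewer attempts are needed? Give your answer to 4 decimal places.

Y = number of attempts to the first success; geometric, p = 0.46.
P(Y ≤ 8) = 1 − (1−p)^8 = 1 − 0.007230 = 0.992770

0.9928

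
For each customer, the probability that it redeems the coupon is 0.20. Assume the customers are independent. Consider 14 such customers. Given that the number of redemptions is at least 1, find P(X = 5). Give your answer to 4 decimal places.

0.0899

X ~ Binomial(14, 0.20). Want P(X=5 | X≥1) = P(X=5) / P(X≥1).
P(X=5) = C(14,5)·0.20^5·0.80^9 = 0.085985
P(X≥1) = 1 − 0.043980 = 0.956020
Ratio = 0.085985 / 0.956020 = 0.089941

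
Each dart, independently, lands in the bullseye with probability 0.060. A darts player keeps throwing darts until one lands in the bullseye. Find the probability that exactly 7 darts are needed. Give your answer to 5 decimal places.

Geometric (trials to first success), p = 0.06.
P(Y = 7) = (1−p)^6 · p = 0.68987 · 0.06 = 0.0413922

0.04139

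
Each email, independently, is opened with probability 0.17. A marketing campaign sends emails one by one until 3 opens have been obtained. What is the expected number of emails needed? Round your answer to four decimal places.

17.6471

Y = total emails until the third success; negative binomial with r=3, p=0.17.
E[Y] = r / p = 3 / 0.17 = 17.647059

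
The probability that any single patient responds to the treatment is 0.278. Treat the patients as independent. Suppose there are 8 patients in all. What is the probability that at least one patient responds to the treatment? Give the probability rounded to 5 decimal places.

0.92616

P(at least one) = 1 − P(none) = 1 − (1 − 0.278)^8
= 1 − 0.0738410 = 0.9261590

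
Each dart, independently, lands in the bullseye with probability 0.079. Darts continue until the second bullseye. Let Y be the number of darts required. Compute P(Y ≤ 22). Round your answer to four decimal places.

0.5278

Finishing within 22 darts ⇔ at least 2 successes in the first 22. With X ~ Binomial(22, 0.079), P(Y ≤ 22) = 1 − P(X ≤ 1).
  k=0: C(22,0)·0.079^0·0.921^22 = 0.163573
  k=1: C(22,1)·0.079^1·0.921^21 = 0.308675
1 − 0.472248 = 0.527752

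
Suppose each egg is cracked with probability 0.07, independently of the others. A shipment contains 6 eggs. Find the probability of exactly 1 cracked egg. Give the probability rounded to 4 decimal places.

X ~ Binomial(n=6, p=0.07).
P(X=1) = C(6,1) · p^1 · (1−p)^5
= 6 · 0.07 · 0.69569 = 0.292189

0.2922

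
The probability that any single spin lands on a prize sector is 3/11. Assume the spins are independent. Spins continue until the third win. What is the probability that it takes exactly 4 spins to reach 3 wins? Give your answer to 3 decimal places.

0.044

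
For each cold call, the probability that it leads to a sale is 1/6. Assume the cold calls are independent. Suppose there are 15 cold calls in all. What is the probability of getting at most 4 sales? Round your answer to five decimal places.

0.91023

X ~ Binomial(15, 0.166667); P(X ≤ 4) = Σ C(15,k) p^k (1−p)^(15−k) over k:
  k=0: C(15,0)·0.166667^0·0.833333^15 = 0.0649055
  k=1: C(15,1)·0.166667^1·0.833333^14 = 0.1947164
  k=2: C(15,2)·0.166667^2·0.833333^13 = 0.2726030
  k=3: C(15,3)·0.166667^3·0.833333^12 = 0.2362559
  k=4: C(15,4)·0.166667^4·0.833333^11 = 0.1417535
Total = 0.9102343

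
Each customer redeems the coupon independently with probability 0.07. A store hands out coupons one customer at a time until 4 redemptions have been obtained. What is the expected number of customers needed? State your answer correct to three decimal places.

Y = total customers until the fourth success; negative binomial with r=4, p=0.07.
E[Y] = r / p = 4 / 0.07 = 57.14286

57.143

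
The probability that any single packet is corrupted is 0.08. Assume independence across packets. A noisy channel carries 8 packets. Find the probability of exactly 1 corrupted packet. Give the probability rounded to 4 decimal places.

X ~ Binomial(n=8, p=0.08).
P(X=1) = C(8,1) · p^1 · (1−p)^7
= 8 · 0.08 · 0.55785 = 0.357022

0.3570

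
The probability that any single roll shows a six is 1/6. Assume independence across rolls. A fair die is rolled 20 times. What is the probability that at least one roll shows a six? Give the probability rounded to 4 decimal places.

P(at least one) = 1 − P(none) = 1 − (1 − 0.166667)^20
= 1 − 0.026084 = 0.973916

0.9739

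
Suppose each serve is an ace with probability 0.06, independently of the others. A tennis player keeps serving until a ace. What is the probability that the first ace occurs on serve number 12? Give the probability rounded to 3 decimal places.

Geometric (trials to first success), p = 0.06.
P(Y = 12) = (1−p)^11 · p = 0.5063 · 0.06 = 0.03038

0.030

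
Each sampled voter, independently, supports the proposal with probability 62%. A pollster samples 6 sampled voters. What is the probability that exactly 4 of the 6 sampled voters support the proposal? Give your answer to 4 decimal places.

X ~ Binomial(n=6, p=0.62).
P(X=4) = C(6,4) · p^4 · (1−p)^2
= 15 · 0.14776 · 0.1444 = 0.320055

0.3201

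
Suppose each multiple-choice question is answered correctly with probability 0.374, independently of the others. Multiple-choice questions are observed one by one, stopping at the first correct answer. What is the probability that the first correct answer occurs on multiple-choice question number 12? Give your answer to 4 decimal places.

Geometric (trials to first success), p = 0.374.
P(Y = 12) = (1−p)^11 · p = 0.0057852 · 0.374 = 0.002164

0.0022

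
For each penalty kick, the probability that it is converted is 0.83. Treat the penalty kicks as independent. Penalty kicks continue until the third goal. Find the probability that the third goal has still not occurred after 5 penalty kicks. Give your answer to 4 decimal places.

Needing more than 5 penalty kicks ⇔ fewer than 3 successes in the first 5. With X ~ Binomial(5, 0.83), P(Y > 5) = P(X ≤ 2).
  k=0: C(5,0)·0.83^0·0.17^5 = 0.000142
  k=1: C(5,1)·0.83^1·0.17^4 = 0.003466
  k=2: C(5,2)·0.83^2·0.17^3 = 0.033846
P(X ≤ 2) = 0.037454

0.0375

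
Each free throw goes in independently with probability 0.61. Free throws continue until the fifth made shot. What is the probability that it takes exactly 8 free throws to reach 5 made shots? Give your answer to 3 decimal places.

0.175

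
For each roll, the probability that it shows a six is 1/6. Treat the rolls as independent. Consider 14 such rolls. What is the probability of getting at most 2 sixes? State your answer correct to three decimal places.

X ~ Binomial(14, 0.166667); P(X ≤ 2) = Σ C(14,k) p^k (1−p)^(14−k) over k:
  k=0: C(14,0)·0.166667^0·0.833333^14 = 0.07789
  k=1: C(14,1)·0.166667^1·0.833333^13 = 0.21808
  k=2: C(14,2)·0.166667^2·0.833333^12 = 0.28351
Total = 0.57948

0.579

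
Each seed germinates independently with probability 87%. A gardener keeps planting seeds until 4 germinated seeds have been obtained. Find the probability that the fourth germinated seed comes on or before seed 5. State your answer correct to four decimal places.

Finishing within 5 seeds ⇔ at least 4 successes in the first 5. With X ~ Binomial(5, 0.87), P(Y ≤ 5) = 1 − P(X ≤ 3).
  k=0: C(5,0)·0.87^0·0.13^5 = 0.000037
  k=1: C(5,1)·0.87^1·0.13^4 = 0.001242
  k=2: C(5,2)·0.87^2·0.13^3 = 0.016629
  k=3: C(5,3)·0.87^3·0.13^2 = 0.111287
1 − 0.129196 = 0.870804

0.8708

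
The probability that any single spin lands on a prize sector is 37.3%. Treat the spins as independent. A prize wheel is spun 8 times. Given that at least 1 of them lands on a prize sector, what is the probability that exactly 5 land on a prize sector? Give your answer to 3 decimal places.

0.102

X ~ Binomial(8, 0.373). Want P(X=5 | X≥1) = P(X=5) / P(X≥1).
P(X=5) = C(8,5)·0.373^5·0.627^3 = 0.09966
P(X≥1) = 1 − 0.02389 = 0.97611
Ratio = 0.09966 / 0.97611 = 0.10210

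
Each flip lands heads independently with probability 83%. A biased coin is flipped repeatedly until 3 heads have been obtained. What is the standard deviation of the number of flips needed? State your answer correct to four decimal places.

Y = total flips until the third success; negative binomial with r=3, p=0.83.
SD(Y) = √[r(1−p)/p²] = √(0.740311) = 0.860413

0.8604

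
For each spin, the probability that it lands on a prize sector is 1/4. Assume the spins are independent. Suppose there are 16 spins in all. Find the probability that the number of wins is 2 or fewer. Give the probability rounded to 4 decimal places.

0.1971

X ~ Binomial(16, 0.25); P(X ≤ 2) = Σ C(16,k) p^k (1−p)^(16−k) over k:
  k=0: C(16,0)·0.25^0·0.75^16 = 0.010023
  k=1: C(16,1)·0.25^1·0.75^15 = 0.053454
  k=2: C(16,2)·0.25^2·0.75^14 = 0.133635
Total = 0.197111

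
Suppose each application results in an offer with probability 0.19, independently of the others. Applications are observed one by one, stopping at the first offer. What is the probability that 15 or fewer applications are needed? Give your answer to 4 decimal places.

Y = number of applications to the first success; geometric, p = 0.19.
P(Y ≤ 15) = 1 − (1−p)^15 = 1 − 0.042391 = 0.957609

0.9576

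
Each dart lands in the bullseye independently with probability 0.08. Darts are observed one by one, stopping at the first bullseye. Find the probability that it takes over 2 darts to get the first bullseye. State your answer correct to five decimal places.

0.84640

Y = number of darts to the first success; geometric, p = 0.08.
P(Y > 2) = P(first 2 all fail) = (1−p)^2 = 0.8464000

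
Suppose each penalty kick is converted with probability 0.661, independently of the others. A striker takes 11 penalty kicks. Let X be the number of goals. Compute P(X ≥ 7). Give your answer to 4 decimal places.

X ~ Binomial(11, 0.661); P(X ≥ 7) = Σ C(11,k) p^k (1−p)^(11−k) over k:
  k=7: C(11,7)·0.661^7·0.339^4 = 0.240283
  k=8: C(11,8)·0.661^8·0.339^3 = 0.234258
  k=9: C(11,9)·0.661^9·0.339^2 = 0.152256
  k=10: C(11,10)·0.661^10·0.339^1 = 0.059375
  k=11: C(11,11)·0.661^11·0.339^0 = 0.010525
Total = 0.696698

0.6967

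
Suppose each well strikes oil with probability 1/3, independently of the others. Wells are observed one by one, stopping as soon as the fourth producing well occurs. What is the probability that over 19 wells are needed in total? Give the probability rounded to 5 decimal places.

0.07866

Needing more than 19 wells ⇔ fewer than 4 successes in the first 19. With X ~ Binomial(19, 0.333333), P(Y > 19) = P(X ≤ 3).
  k=0: C(19,0)·0.333333^0·0.666667^19 = 0.0004511
  k=1: C(19,1)·0.333333^1·0.666667^18 = 0.0042854
  k=2: C(19,2)·0.333333^2·0.666667^17 = 0.0192842
  k=3: C(19,3)·0.333333^3·0.666667^16 = 0.0546386
P(X ≤ 3) = 0.0786593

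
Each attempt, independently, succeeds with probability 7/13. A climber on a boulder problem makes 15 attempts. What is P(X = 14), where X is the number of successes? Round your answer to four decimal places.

X ~ Binomial(n=15, p=0.538462).
P(X=14) = C(15,14) · p^14 · (1−p)^1
= 15 · 0.00017225 · 0.46154 = 0.001193

0.0012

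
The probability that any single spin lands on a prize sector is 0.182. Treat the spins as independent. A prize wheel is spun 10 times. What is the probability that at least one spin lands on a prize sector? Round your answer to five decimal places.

0.86587

P(at least one) = 1 − P(none) = 1 − (1 − 0.182)^10
= 1 − 0.1341322 = 0.8658678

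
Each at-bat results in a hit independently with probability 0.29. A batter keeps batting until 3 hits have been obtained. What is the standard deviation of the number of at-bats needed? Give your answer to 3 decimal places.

5.033

Y = total at-bats until the third success; negative binomial with r=3, p=0.29.
SD(Y) = √[r(1−p)/p²] = √(25.32699) = 5.03259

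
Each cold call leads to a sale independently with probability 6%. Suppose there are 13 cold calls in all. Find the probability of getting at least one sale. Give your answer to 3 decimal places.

P(at least one) = 1 − P(none) = 1 − (1 − 0.06)^13
= 1 − 0.44737 = 0.55263

0.553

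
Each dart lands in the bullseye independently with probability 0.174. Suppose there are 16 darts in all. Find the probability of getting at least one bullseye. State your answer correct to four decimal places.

0.9530

P(at least one) = 1 − P(none) = 1 − (1 − 0.174)^16
= 1 − 0.046955 = 0.953045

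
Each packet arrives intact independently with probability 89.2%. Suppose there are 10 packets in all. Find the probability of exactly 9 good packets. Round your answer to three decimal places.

X ~ Binomial(n=10, p=0.892).
P(X=9) = C(10,9) · p^9 · (1−p)^1
= 10 · 0.35751 · 0.108 = 0.38611

0.386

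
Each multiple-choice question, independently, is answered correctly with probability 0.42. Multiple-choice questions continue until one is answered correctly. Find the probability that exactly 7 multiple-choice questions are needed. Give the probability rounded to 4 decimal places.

0.0160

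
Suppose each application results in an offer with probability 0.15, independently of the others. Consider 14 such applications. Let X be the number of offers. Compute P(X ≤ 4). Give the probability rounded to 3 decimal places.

X ~ Binomial(14, 0.15); P(X ≤ 4) = Σ C(14,k) p^k (1−p)^(14−k) over k:
  k=0: C(14,0)·0.15^0·0.85^14 = 0.10277
  k=1: C(14,1)·0.15^1·0.85^13 = 0.25390
  k=2: C(14,2)·0.15^2·0.85^12 = 0.29124
  k=3: C(14,3)·0.15^3·0.85^11 = 0.20558
  k=4: C(14,4)·0.15^4·0.85^10 = 0.09977
Total = 0.95326

0.953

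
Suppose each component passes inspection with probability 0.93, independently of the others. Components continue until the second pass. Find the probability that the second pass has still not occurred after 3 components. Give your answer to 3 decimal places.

0.014

Needing more than 3 components ⇔ fewer than 2 successes in the first 3. With X ~ Binomial(3, 0.93), P(Y > 3) = P(X ≤ 1).
  k=0: C(3,0)·0.93^0·0.07^3 = 0.00034
  k=1: C(3,1)·0.93^1·0.07^2 = 0.01367
P(X ≤ 1) = 0.01401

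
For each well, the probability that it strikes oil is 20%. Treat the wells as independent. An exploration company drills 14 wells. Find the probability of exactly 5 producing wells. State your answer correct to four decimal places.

0.0860

X ~ Binomial(n=14, p=0.20).
P(X=5) = C(14,5) · p^5 · (1−p)^9
= 2002 · 0.00032 · 0.13422 = 0.085985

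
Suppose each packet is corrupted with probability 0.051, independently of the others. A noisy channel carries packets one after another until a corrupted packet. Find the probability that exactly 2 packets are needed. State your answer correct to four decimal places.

Geometric (trials to first success), p = 0.051.
P(Y = 2) = (1−p)^1 · p = 0.949 · 0.051 = 0.048399

0.0484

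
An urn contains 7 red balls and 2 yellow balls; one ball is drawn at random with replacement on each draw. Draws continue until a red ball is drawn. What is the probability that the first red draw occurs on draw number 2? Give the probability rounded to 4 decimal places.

0.1728

Geometric (trials to first success), p = 0.777778.
P(Y = 2) = (1−p)^1 · p = 0.22222 · 0.777778 = 0.172840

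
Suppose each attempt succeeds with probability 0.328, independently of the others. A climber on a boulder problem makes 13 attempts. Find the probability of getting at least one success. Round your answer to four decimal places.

0.9943

P(at least one) = 1 − P(none) = 1 − (1 − 0.328)^13
= 1 − 0.005699 = 0.994301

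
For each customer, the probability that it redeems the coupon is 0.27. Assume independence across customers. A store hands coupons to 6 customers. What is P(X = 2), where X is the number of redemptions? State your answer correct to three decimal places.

X ~ Binomial(n=6, p=0.27).
P(X=2) = C(6,2) · p^2 · (1−p)^4
= 15 · 0.0729 · 0.28398 = 0.31053

0.311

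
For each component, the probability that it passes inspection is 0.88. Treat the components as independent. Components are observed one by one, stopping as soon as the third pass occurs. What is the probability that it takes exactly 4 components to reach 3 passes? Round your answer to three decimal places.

0.245

Y = trial on which the third success occurs; negative binomial, r=3, p=0.88.
P(Y=4) = C(3,2) · p^3 · (1−p)^1
= 3 · 0.68147 · 0.12 = 0.24533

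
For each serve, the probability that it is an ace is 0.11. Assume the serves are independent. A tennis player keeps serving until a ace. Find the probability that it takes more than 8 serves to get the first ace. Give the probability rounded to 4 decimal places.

0.3937

Y = number of serves to the first success; geometric, p = 0.11.
P(Y > 8) = P(first 8 all fail) = (1−p)^8 = 0.393659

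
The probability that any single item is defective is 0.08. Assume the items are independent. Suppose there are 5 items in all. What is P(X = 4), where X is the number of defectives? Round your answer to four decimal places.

0.0002

X ~ Binomial(n=5, p=0.08).
P(X=4) = C(5,4) · p^4 · (1−p)^1
= 5 · 4.096e-05 · 0.92 = 0.000188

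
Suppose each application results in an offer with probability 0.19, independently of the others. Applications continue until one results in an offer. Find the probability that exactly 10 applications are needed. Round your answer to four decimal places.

0.0285

Geometric (trials to first success), p = 0.19.
P(Y = 10) = (1−p)^9 · p = 0.15009 · 0.19 = 0.028518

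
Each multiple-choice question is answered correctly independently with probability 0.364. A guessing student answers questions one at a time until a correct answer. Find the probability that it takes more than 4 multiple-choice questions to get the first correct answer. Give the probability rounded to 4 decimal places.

0.1636

Y = number of multiple-choice questions to the first success; geometric, p = 0.364.
P(Y > 4) = P(first 4 all fail) = (1−p)^4 = 0.163617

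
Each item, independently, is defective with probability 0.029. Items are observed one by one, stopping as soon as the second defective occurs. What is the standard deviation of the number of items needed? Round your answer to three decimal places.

Y = total items until the second success; negative binomial with r=2, p=0.029.
SD(Y) = √[r(1−p)/p²] = √(2309.15577) = 48.05368

48.054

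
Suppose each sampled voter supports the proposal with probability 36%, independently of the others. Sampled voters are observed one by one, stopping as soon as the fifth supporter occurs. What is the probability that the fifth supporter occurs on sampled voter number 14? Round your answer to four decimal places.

0.0779

Y = trial on which the fifth success occurs; negative binomial, r=5, p=0.36.
P(Y=14) = C(13,4) · p^5 · (1−p)^9
= 715 · 0.0060466 · 0.018014 = 0.077882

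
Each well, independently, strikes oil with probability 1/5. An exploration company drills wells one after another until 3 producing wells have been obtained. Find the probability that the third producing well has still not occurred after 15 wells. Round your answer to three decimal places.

0.398

Needing more than 15 wells ⇔ fewer than 3 successes in the first 15. With X ~ Binomial(15, 0.20), P(Y > 15) = P(X ≤ 2).
  k=0: C(15,0)·0.20^0·0.80^15 = 0.03518
  k=1: C(15,1)·0.20^1·0.80^14 = 0.13194
  k=2: C(15,2)·0.20^2·0.80^13 = 0.23090
P(X ≤ 2) = 0.39802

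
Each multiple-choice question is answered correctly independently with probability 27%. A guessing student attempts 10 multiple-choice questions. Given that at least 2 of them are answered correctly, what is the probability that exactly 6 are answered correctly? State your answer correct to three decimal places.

X ~ Binomial(10, 0.27). Want P(X=6 | X≥2) = P(X=6) / P(X≥2).
P(X=6) = C(10,6)·0.27^6·0.73^4 = 0.02310
P(X≥2) = 1 − 0.04298 − 0.15895 = 0.79807
Ratio = 0.02310 / 0.79807 = 0.02895

0.029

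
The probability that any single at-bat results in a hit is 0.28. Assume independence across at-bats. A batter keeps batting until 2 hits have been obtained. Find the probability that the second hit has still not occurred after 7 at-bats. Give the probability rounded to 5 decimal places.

0.37336

Needing more than 7 at-bats ⇔ fewer than 2 successes in the first 7. With X ~ Binomial(7, 0.28), P(Y > 7) = P(X ≤ 1).
  k=0: C(7,0)·0.28^0·0.72^7 = 0.1003061
  k=1: C(7,1)·0.28^1·0.72^6 = 0.2730556
P(X ≤ 1) = 0.3733617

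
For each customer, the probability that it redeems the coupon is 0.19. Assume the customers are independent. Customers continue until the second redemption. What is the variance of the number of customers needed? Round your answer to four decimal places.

Y = total customers until the second success; negative binomial with r=2, p=0.19.
Var(Y) = r(1−p)/p² = 2·0.81 / 0.19² = 44.875346

44.8753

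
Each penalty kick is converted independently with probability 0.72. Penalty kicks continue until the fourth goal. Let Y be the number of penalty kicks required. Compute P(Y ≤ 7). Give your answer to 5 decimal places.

Finishing within 7 penalty kicks ⇔ at least 4 successes in the first 7. With X ~ Binomial(7, 0.72), P(Y ≤ 7) = 1 − P(X ≤ 3).
  k=0: C(7,0)·0.72^0·0.28^7 = 0.0001349
  k=1: C(7,1)·0.72^1·0.28^6 = 0.0024287
  k=2: C(7,2)·0.72^2·0.28^5 = 0.0187359
  k=3: C(7,3)·0.72^3·0.28^4 = 0.0802967
1 − 0.1015962 = 0.8984038

0.89840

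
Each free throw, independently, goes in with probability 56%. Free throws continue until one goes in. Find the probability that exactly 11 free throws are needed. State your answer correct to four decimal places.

0.0002

Geometric (trials to first success), p = 0.56.
P(Y = 11) = (1−p)^10 · p = 0.00027197 · 0.56 = 0.000152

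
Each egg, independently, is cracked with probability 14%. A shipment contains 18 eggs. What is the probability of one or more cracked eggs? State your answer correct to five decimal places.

P(at least one) = 1 − P(none) = 1 − (1 − 0.14)^18
= 1 − 0.0662174 = 0.9337826

0.93378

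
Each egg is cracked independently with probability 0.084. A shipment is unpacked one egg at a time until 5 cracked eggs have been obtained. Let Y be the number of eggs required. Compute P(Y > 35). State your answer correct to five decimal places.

0.83316

Needing more than 35 eggs ⇔ fewer than 5 successes in the first 35. With X ~ Binomial(35, 0.084), P(Y > 35) = P(X ≤ 4).
  k=0: C(35,0)·0.084^0·0.916^35 = 0.0463812
  k=1: C(35,1)·0.084^1·0.916^34 = 0.1488653
  k=2: C(35,2)·0.084^2·0.916^33 = 0.2320738
  k=3: C(35,3)·0.084^3·0.916^32 = 0.2341007
  k=4: C(35,4)·0.084^4·0.916^31 = 0.1717420
P(X ≤ 4) = 0.8331629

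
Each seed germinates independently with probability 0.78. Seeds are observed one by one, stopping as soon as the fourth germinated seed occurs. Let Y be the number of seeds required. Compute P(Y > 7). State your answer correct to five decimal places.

Needing more than 7 seeds ⇔ fewer than 4 successes in the first 7. With X ~ Binomial(7, 0.78), P(Y > 7) = P(X ≤ 3).
  k=0: C(7,0)·0.78^0·0.22^7 = 0.0000249
  k=1: C(7,1)·0.78^1·0.22^6 = 0.0006191
  k=2: C(7,2)·0.78^2·0.22^5 = 0.0065845
  k=3: C(7,3)·0.78^3·0.22^4 = 0.0389083
P(X ≤ 3) = 0.0461368

0.04614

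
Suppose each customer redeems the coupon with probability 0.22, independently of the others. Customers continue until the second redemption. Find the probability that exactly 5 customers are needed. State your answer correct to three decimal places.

0.092

Y = trial on which the second success occurs; negative binomial, r=2, p=0.22.
P(Y=5) = C(4,1) · p^2 · (1−p)^3
= 4 · 0.0484 · 0.47455 = 0.09187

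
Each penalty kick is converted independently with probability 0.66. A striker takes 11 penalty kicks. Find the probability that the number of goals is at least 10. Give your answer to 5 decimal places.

0.06901

X ~ Binomial(11, 0.66); P(X ≥ 10) = Σ C(11,k) p^k (1−p)^(11−k) over k:
  k=10: C(11,10)·0.66^10·0.34^1 = 0.0586558
  k=11: C(11,11)·0.66^11·0.34^0 = 0.0103510
Total = 0.0690068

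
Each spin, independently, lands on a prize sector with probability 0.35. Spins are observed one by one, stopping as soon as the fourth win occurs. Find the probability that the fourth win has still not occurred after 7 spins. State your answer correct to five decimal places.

Needing more than 7 spins ⇔ fewer than 4 successes in the first 7. With X ~ Binomial(7, 0.35), P(Y > 7) = P(X ≤ 3).
  k=0: C(7,0)·0.35^0·0.65^7 = 0.0490223
  k=1: C(7,1)·0.35^1·0.65^6 = 0.1847763
  k=2: C(7,2)·0.35^2·0.65^5 = 0.2984848
  k=3: C(7,3)·0.35^3·0.65^4 = 0.2678709
P(X ≤ 3) = 0.8001543

0.80015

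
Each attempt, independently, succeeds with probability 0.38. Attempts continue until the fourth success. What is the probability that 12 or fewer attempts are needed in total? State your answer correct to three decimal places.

Finishing within 12 attempts ⇔ at least 4 successes in the first 12. With X ~ Binomial(12, 0.38), P(Y ≤ 12) = 1 − P(X ≤ 3).
  k=0: C(12,0)·0.38^0·0.62^12 = 0.00323
  k=1: C(12,1)·0.38^1·0.62^11 = 0.02373
  k=2: C(12,2)·0.38^2·0.62^10 = 0.07999
  k=3: C(12,3)·0.38^3·0.62^9 = 0.16342
1 − 0.27036 = 0.72964

0.730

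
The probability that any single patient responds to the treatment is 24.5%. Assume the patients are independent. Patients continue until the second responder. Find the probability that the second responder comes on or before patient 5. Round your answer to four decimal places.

0.3566

Finishing within 5 patients ⇔ at least 2 successes in the first 5. With X ~ Binomial(5, 0.245), P(Y ≤ 5) = 1 − P(X ≤ 1).
  k=0: C(5,0)·0.245^0·0.755^5 = 0.245321
  k=1: C(5,1)·0.245^1·0.755^4 = 0.398037
1 − 0.643358 = 0.356642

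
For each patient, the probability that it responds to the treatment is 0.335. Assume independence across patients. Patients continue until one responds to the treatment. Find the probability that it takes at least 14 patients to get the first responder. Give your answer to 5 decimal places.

0.00497

Y = number of patients to the first success; geometric, p = 0.335.
P(Y > 13) = P(first 13 all fail) = (1−p)^13 = 0.0049737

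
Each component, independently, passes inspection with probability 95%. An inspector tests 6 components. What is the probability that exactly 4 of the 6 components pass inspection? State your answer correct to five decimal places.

X ~ Binomial(n=6, p=0.95).
P(X=4) = C(6,4) · p^4 · (1−p)^2
= 15 · 0.81451 · 0.0025 = 0.0305440

0.03054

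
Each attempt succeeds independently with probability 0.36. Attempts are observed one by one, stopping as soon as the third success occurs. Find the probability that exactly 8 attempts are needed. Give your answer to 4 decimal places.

0.1052

Y = trial on which the third success occurs; negative binomial, r=3, p=0.36.
P(Y=8) = C(7,2) · p^3 · (1−p)^5
= 21 · 0.046656 · 0.10737 = 0.105203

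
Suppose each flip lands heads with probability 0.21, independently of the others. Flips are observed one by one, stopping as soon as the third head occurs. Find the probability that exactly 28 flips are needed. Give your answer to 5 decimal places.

Y = trial on which the third success occurs; negative binomial, r=3, p=0.21.
P(Y=28) = C(27,2) · p^3 · (1−p)^25
= 351 · 0.009261 · 0.0027585 = 0.0089669

0.00897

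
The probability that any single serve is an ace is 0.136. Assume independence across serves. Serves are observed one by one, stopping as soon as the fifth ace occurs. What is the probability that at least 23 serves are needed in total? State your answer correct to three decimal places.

Needing more than 22 serves ⇔ fewer than 5 successes in the first 22. With X ~ Binomial(22, 0.136), P(Y > 22) = P(X ≤ 4).
  k=0: C(22,0)·0.136^0·0.864^22 = 0.04011
  k=1: C(22,1)·0.136^1·0.864^21 = 0.13892
  k=2: C(22,2)·0.136^2·0.864^20 = 0.22960
  k=3: C(22,3)·0.136^3·0.864^19 = 0.24093
  k=4: C(22,4)·0.136^4·0.864^18 = 0.18014
P(X ≤ 4) = 0.82970

0.830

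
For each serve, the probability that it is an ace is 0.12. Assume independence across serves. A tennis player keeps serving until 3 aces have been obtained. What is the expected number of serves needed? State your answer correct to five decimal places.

Y = total serves until the third success; negative binomial with r=3, p=0.12.
E[Y] = r / p = 3 / 0.12 = 25.0000000

25.00000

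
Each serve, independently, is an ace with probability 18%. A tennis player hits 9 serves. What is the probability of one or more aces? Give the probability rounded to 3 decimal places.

P(at least one) = 1 − P(none) = 1 − (1 − 0.18)^9
= 1 − 0.16762 = 0.83238

0.832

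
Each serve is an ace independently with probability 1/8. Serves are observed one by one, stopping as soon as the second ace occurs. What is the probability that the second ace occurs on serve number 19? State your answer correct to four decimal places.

0.0291

Y = trial on which the second success occurs; negative binomial, r=2, p=0.125.
P(Y=19) = C(18,1) · p^2 · (1−p)^17
= 18 · 0.015625 · 0.10331 = 0.029056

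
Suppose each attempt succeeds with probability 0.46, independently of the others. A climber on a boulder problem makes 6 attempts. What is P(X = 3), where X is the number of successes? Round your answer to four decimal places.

X ~ Binomial(n=6, p=0.46).
P(X=3) = C(6,3) · p^3 · (1−p)^3
= 20 · 0.097336 · 0.15746 = 0.306538

0.3065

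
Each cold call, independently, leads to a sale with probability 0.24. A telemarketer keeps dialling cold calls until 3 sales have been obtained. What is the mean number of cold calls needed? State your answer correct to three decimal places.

Y = total cold calls until the third success; negative binomial with r=3, p=0.24.
E[Y] = r / p = 3 / 0.24 = 12.50000

12.500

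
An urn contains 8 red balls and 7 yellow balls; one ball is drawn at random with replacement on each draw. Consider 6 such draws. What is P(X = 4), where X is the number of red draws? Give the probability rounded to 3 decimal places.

X ~ Binomial(n=6, p=0.533333).
P(X=4) = C(6,4) · p^4 · (1−p)^2
= 15 · 0.080909 · 0.21778 = 0.26430

0.264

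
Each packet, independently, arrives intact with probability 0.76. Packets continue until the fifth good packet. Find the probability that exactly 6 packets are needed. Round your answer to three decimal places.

Y = trial on which the fifth success occurs; negative binomial, r=5, p=0.76.
P(Y=6) = C(5,4) · p^5 · (1−p)^1
= 5 · 0.25355 · 0.24 = 0.30426

0.304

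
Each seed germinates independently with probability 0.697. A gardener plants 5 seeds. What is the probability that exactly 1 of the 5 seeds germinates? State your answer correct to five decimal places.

0.02937

X ~ Binomial(n=5, p=0.697).
P(X=1) = C(5,1) · p^1 · (1−p)^4
= 5 · 0.697 · 0.0084289 = 0.0293747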